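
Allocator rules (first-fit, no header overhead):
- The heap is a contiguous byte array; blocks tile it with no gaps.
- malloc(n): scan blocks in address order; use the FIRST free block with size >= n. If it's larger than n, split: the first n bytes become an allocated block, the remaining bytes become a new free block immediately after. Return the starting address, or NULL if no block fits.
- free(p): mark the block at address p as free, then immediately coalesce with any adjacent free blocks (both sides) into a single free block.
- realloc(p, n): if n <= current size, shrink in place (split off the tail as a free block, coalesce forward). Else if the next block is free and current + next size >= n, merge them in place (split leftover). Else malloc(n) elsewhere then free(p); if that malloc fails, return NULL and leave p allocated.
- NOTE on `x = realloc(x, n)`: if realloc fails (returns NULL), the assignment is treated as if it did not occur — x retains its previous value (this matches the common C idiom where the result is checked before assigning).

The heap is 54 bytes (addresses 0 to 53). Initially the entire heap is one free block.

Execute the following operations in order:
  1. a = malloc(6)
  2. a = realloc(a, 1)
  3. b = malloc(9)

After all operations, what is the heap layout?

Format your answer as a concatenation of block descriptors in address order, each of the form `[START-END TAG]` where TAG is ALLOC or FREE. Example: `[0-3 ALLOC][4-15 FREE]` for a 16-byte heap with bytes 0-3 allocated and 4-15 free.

Answer: [0-0 ALLOC][1-9 ALLOC][10-53 FREE]

Derivation:
Op 1: a = malloc(6) -> a = 0; heap: [0-5 ALLOC][6-53 FREE]
Op 2: a = realloc(a, 1) -> a = 0; heap: [0-0 ALLOC][1-53 FREE]
Op 3: b = malloc(9) -> b = 1; heap: [0-0 ALLOC][1-9 ALLOC][10-53 FREE]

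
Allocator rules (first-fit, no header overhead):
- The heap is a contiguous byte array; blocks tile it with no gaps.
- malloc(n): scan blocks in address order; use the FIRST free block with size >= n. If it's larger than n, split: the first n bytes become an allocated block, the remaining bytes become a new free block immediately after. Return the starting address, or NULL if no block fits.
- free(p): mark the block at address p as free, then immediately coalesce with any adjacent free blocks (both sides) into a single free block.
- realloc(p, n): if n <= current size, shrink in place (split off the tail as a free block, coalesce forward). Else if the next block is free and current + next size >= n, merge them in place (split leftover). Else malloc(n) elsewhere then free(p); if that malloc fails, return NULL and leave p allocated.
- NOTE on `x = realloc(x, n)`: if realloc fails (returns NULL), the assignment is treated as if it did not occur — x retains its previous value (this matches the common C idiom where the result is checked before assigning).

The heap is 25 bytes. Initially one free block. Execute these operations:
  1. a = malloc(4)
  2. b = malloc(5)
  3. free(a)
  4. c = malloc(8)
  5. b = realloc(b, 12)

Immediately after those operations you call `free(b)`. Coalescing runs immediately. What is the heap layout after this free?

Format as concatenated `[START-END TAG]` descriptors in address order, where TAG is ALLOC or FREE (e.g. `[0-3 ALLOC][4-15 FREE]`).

Answer: [0-8 FREE][9-16 ALLOC][17-24 FREE]

Derivation:
Op 1: a = malloc(4) -> a = 0; heap: [0-3 ALLOC][4-24 FREE]
Op 2: b = malloc(5) -> b = 4; heap: [0-3 ALLOC][4-8 ALLOC][9-24 FREE]
Op 3: free(a) -> (freed a); heap: [0-3 FREE][4-8 ALLOC][9-24 FREE]
Op 4: c = malloc(8) -> c = 9; heap: [0-3 FREE][4-8 ALLOC][9-16 ALLOC][17-24 FREE]
Op 5: b = realloc(b, 12) -> NULL (b unchanged); heap: [0-3 FREE][4-8 ALLOC][9-16 ALLOC][17-24 FREE]
free(b): b = 4 -> block [4-8 ALLOC]; mark free, coalesce with adjacent free neighbors -> [0-8 FREE][9-16 ALLOC][17-24 FREE]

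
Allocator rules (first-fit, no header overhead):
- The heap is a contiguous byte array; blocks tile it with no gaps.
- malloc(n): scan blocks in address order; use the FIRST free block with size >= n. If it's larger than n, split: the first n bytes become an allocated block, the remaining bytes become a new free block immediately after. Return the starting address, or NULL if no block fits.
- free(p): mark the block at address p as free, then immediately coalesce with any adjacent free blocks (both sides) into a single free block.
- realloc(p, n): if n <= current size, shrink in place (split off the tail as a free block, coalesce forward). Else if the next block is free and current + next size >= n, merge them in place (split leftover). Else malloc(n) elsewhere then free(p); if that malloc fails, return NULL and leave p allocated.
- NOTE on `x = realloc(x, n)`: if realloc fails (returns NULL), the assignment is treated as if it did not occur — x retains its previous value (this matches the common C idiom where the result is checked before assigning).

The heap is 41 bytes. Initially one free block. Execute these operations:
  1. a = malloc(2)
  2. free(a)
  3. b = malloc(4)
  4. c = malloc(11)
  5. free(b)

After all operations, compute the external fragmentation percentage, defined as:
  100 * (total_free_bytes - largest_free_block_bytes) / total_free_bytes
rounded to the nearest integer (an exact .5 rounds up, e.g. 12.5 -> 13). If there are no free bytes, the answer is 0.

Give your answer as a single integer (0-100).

Answer: 13

Derivation:
Op 1: a = malloc(2) -> a = 0; heap: [0-1 ALLOC][2-40 FREE]
Op 2: free(a) -> (freed a); heap: [0-40 FREE]
Op 3: b = malloc(4) -> b = 0; heap: [0-3 ALLOC][4-40 FREE]
Op 4: c = malloc(11) -> c = 4; heap: [0-3 ALLOC][4-14 ALLOC][15-40 FREE]
Op 5: free(b) -> (freed b); heap: [0-3 FREE][4-14 ALLOC][15-40 FREE]
Free blocks: [4 26] total_free=30 largest=26 -> 100*(30-26)/30 = 400/30 ≈ 13.333 -> rounds to 13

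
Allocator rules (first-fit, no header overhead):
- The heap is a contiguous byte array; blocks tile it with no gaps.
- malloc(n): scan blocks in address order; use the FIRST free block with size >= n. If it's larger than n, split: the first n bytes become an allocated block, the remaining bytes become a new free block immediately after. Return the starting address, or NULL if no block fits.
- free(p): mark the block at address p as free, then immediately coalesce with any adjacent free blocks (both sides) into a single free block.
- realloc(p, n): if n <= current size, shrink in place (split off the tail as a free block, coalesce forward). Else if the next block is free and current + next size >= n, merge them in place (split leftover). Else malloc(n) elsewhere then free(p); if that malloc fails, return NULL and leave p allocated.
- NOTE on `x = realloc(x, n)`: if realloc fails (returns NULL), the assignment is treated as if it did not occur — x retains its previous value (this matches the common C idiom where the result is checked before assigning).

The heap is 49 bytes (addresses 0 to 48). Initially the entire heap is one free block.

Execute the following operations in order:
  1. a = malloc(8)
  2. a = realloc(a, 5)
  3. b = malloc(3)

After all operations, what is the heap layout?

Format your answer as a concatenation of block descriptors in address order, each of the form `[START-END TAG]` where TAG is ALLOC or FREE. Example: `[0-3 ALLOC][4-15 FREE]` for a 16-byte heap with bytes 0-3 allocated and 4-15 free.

Op 1: a = malloc(8) -> a = 0; heap: [0-7 ALLOC][8-48 FREE]
Op 2: a = realloc(a, 5) -> a = 0; heap: [0-4 ALLOC][5-48 FREE]
Op 3: b = malloc(3) -> b = 5; heap: [0-4 ALLOC][5-7 ALLOC][8-48 FREE]

Answer: [0-4 ALLOC][5-7 ALLOC][8-48 FREE]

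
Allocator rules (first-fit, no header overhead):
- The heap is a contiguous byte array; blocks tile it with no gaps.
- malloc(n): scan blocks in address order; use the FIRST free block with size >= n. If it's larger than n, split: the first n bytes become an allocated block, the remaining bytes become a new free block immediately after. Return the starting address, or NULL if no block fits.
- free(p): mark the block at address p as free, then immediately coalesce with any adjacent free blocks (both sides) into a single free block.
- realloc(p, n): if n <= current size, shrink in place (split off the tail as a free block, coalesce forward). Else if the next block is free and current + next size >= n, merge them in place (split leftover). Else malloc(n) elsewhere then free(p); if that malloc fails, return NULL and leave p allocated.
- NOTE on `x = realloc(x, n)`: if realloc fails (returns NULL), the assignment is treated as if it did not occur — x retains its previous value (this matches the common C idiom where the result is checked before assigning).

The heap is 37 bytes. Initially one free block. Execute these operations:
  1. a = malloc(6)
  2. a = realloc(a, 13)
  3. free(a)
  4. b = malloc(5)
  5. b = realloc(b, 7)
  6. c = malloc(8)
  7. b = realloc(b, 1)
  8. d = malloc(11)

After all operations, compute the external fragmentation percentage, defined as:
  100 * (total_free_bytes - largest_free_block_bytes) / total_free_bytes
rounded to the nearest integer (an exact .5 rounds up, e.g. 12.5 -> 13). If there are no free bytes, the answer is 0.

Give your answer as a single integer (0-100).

Answer: 35

Derivation:
Op 1: a = malloc(6) -> a = 0; heap: [0-5 ALLOC][6-36 FREE]
Op 2: a = realloc(a, 13) -> a = 0; heap: [0-12 ALLOC][13-36 FREE]
Op 3: free(a) -> (freed a); heap: [0-36 FREE]
Op 4: b = malloc(5) -> b = 0; heap: [0-4 ALLOC][5-36 FREE]
Op 5: b = realloc(b, 7) -> b = 0; heap: [0-6 ALLOC][7-36 FREE]
Op 6: c = malloc(8) -> c = 7; heap: [0-6 ALLOC][7-14 ALLOC][15-36 FREE]
Op 7: b = realloc(b, 1) -> b = 0; heap: [0-0 ALLOC][1-6 FREE][7-14 ALLOC][15-36 FREE]
Op 8: d = malloc(11) -> d = 15; heap: [0-0 ALLOC][1-6 FREE][7-14 ALLOC][15-25 ALLOC][26-36 FREE]
Free blocks: [6 11] total_free=17 largest=11 -> 100*(17-11)/17 = 600/17 ≈ 35.294 -> rounds to 35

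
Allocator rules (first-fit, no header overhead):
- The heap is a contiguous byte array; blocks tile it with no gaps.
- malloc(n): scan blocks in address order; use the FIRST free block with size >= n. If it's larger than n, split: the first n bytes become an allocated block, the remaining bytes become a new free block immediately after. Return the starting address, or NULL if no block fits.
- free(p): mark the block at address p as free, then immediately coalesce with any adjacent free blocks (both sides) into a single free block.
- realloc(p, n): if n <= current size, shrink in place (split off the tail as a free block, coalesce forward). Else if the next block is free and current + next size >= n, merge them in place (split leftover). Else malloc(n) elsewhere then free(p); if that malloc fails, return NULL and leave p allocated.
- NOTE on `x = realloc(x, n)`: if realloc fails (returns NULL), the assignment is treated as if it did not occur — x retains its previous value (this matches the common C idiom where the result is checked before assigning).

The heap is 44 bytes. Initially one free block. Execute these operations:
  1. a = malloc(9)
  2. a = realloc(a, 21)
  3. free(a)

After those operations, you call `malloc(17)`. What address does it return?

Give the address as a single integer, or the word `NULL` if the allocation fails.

Answer: 0

Derivation:
Op 1: a = malloc(9) -> a = 0; heap: [0-8 ALLOC][9-43 FREE]
Op 2: a = realloc(a, 21) -> a = 0; heap: [0-20 ALLOC][21-43 FREE]
Op 3: free(a) -> (freed a); heap: [0-43 FREE]
malloc(17): first-fit scan over [0-43 FREE] -> 0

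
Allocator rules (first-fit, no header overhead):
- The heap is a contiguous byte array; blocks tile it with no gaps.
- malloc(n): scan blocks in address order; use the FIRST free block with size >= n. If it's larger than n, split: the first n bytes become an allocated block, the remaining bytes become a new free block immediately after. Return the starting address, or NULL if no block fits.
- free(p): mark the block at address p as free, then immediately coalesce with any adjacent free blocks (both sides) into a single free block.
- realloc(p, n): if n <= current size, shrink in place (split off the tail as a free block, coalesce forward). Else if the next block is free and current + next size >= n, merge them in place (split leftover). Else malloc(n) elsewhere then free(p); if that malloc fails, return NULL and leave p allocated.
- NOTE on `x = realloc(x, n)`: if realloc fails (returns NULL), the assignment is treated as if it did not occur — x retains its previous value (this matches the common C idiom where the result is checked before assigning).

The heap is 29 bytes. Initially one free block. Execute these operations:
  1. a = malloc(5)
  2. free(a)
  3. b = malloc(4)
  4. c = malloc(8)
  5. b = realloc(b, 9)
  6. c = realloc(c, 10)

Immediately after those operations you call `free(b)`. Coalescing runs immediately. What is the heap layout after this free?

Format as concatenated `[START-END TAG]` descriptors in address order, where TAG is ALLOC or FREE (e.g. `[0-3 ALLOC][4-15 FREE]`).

Op 1: a = malloc(5) -> a = 0; heap: [0-4 ALLOC][5-28 FREE]
Op 2: free(a) -> (freed a); heap: [0-28 FREE]
Op 3: b = malloc(4) -> b = 0; heap: [0-3 ALLOC][4-28 FREE]
Op 4: c = malloc(8) -> c = 4; heap: [0-3 ALLOC][4-11 ALLOC][12-28 FREE]
Op 5: b = realloc(b, 9) -> b = 12; heap: [0-3 FREE][4-11 ALLOC][12-20 ALLOC][21-28 FREE]
Op 6: c = realloc(c, 10) -> NULL (c unchanged); heap: [0-3 FREE][4-11 ALLOC][12-20 ALLOC][21-28 FREE]
free(b): b = 12 -> block [12-20 ALLOC]; mark free, coalesce with adjacent free neighbors -> [0-3 FREE][4-11 ALLOC][12-28 FREE]

Answer: [0-3 FREE][4-11 ALLOC][12-28 FREE]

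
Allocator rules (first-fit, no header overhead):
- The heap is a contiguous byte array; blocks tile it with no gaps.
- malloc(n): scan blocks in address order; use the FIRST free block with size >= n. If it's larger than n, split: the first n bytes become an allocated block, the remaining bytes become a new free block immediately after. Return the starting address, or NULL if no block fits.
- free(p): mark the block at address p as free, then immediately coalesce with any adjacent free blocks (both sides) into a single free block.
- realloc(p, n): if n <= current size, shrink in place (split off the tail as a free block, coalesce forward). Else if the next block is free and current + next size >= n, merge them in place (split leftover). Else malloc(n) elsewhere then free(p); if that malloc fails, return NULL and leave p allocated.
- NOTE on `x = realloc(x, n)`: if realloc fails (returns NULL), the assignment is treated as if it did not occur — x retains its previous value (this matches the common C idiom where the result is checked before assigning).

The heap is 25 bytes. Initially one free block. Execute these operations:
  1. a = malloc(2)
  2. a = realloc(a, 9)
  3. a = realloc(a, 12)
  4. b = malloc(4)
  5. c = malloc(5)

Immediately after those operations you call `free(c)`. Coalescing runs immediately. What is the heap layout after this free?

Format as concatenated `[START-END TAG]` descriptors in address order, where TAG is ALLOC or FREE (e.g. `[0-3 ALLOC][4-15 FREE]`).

Op 1: a = malloc(2) -> a = 0; heap: [0-1 ALLOC][2-24 FREE]
Op 2: a = realloc(a, 9) -> a = 0; heap: [0-8 ALLOC][9-24 FREE]
Op 3: a = realloc(a, 12) -> a = 0; heap: [0-11 ALLOC][12-24 FREE]
Op 4: b = malloc(4) -> b = 12; heap: [0-11 ALLOC][12-15 ALLOC][16-24 FREE]
Op 5: c = malloc(5) -> c = 16; heap: [0-11 ALLOC][12-15 ALLOC][16-20 ALLOC][21-24 FREE]
free(c): c = 16 -> block [16-20 ALLOC]; mark free, coalesce with adjacent free neighbors -> [0-11 ALLOC][12-15 ALLOC][16-24 FREE]

Answer: [0-11 ALLOC][12-15 ALLOC][16-24 FREE]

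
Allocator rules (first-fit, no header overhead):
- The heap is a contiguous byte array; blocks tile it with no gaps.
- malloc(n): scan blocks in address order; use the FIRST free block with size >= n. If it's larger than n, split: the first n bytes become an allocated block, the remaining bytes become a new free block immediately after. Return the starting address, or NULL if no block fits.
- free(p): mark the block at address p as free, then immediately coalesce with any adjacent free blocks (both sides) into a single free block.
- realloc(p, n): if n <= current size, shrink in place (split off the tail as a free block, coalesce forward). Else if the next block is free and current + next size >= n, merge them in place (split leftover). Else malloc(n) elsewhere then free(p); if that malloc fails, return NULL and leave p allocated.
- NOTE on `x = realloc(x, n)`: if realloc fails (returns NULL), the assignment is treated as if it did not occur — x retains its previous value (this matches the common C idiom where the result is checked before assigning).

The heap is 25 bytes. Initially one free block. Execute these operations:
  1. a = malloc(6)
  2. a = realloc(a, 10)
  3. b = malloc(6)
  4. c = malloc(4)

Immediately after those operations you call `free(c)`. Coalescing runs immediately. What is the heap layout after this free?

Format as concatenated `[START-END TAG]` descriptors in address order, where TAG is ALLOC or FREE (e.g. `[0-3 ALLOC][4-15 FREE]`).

Op 1: a = malloc(6) -> a = 0; heap: [0-5 ALLOC][6-24 FREE]
Op 2: a = realloc(a, 10) -> a = 0; heap: [0-9 ALLOC][10-24 FREE]
Op 3: b = malloc(6) -> b = 10; heap: [0-9 ALLOC][10-15 ALLOC][16-24 FREE]
Op 4: c = malloc(4) -> c = 16; heap: [0-9 ALLOC][10-15 ALLOC][16-19 ALLOC][20-24 FREE]
free(c): c = 16 -> block [16-19 ALLOC]; mark free, coalesce with adjacent free neighbors -> [0-9 ALLOC][10-15 ALLOC][16-24 FREE]

Answer: [0-9 ALLOC][10-15 ALLOC][16-24 FREE]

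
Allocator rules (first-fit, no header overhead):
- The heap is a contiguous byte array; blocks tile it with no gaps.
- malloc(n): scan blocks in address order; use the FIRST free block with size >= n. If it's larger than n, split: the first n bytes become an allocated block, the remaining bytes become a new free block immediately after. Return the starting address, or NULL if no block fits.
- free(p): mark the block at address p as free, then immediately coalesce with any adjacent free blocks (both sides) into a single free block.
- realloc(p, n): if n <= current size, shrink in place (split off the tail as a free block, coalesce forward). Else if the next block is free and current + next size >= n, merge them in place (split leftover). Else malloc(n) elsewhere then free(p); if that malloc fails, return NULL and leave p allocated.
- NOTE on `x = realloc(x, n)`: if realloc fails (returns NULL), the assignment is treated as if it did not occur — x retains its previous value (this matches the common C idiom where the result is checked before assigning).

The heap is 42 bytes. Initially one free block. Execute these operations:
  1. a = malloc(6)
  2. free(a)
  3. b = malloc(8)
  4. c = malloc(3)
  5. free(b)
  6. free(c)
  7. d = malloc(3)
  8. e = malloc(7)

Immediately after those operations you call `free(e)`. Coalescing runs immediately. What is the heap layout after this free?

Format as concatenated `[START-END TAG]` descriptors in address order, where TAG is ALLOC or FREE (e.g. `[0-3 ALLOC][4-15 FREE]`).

Answer: [0-2 ALLOC][3-41 FREE]

Derivation:
Op 1: a = malloc(6) -> a = 0; heap: [0-5 ALLOC][6-41 FREE]
Op 2: free(a) -> (freed a); heap: [0-41 FREE]
Op 3: b = malloc(8) -> b = 0; heap: [0-7 ALLOC][8-41 FREE]
Op 4: c = malloc(3) -> c = 8; heap: [0-7 ALLOC][8-10 ALLOC][11-41 FREE]
Op 5: free(b) -> (freed b); heap: [0-7 FREE][8-10 ALLOC][11-41 FREE]
Op 6: free(c) -> (freed c); heap: [0-41 FREE]
Op 7: d = malloc(3) -> d = 0; heap: [0-2 ALLOC][3-41 FREE]
Op 8: e = malloc(7) -> e = 3; heap: [0-2 ALLOC][3-9 ALLOC][10-41 FREE]
free(e): e = 3 -> block [3-9 ALLOC]; mark free, coalesce with adjacent free neighbors -> [0-2 ALLOC][3-41 FREE]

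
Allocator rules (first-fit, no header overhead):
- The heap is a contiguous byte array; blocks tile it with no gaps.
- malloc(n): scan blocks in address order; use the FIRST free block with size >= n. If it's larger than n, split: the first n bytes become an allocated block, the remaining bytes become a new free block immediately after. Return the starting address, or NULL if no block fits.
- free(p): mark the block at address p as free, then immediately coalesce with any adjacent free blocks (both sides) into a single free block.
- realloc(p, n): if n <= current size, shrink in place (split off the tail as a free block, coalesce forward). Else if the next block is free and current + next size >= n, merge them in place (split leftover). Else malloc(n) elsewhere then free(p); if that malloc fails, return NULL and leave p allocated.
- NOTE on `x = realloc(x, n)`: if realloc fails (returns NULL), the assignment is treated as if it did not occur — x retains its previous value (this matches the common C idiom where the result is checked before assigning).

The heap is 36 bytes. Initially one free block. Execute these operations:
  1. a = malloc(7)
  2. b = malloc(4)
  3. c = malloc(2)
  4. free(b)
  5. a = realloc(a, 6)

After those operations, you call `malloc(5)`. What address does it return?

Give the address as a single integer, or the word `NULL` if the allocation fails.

Answer: 6

Derivation:
Op 1: a = malloc(7) -> a = 0; heap: [0-6 ALLOC][7-35 FREE]
Op 2: b = malloc(4) -> b = 7; heap: [0-6 ALLOC][7-10 ALLOC][11-35 FREE]
Op 3: c = malloc(2) -> c = 11; heap: [0-6 ALLOC][7-10 ALLOC][11-12 ALLOC][13-35 FREE]
Op 4: free(b) -> (freed b); heap: [0-6 ALLOC][7-10 FREE][11-12 ALLOC][13-35 FREE]
Op 5: a = realloc(a, 6) -> a = 0; heap: [0-5 ALLOC][6-10 FREE][11-12 ALLOC][13-35 FREE]
malloc(5): first-fit scan over [0-5 ALLOC][6-10 FREE][11-12 ALLOC][13-35 FREE] -> 6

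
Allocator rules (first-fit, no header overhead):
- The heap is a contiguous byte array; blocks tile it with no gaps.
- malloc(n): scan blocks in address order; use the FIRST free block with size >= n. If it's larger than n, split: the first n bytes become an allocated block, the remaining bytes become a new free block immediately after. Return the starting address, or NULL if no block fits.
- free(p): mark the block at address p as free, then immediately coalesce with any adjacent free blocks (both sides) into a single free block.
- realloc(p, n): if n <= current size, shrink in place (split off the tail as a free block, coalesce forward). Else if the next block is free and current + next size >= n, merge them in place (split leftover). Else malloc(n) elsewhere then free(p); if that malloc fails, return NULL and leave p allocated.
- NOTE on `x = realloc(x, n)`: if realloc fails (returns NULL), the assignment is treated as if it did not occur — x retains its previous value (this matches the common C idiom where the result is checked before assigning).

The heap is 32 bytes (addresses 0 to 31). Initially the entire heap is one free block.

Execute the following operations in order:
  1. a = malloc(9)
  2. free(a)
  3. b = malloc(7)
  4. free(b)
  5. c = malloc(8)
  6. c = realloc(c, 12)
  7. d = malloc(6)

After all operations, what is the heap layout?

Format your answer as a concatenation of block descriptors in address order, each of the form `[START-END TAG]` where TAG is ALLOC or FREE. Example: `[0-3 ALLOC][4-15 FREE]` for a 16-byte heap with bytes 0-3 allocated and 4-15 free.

Answer: [0-11 ALLOC][12-17 ALLOC][18-31 FREE]

Derivation:
Op 1: a = malloc(9) -> a = 0; heap: [0-8 ALLOC][9-31 FREE]
Op 2: free(a) -> (freed a); heap: [0-31 FREE]
Op 3: b = malloc(7) -> b = 0; heap: [0-6 ALLOC][7-31 FREE]
Op 4: free(b) -> (freed b); heap: [0-31 FREE]
Op 5: c = malloc(8) -> c = 0; heap: [0-7 ALLOC][8-31 FREE]
Op 6: c = realloc(c, 12) -> c = 0; heap: [0-11 ALLOC][12-31 FREE]
Op 7: d = malloc(6) -> d = 12; heap: [0-11 ALLOC][12-17 ALLOC][18-31 FREE]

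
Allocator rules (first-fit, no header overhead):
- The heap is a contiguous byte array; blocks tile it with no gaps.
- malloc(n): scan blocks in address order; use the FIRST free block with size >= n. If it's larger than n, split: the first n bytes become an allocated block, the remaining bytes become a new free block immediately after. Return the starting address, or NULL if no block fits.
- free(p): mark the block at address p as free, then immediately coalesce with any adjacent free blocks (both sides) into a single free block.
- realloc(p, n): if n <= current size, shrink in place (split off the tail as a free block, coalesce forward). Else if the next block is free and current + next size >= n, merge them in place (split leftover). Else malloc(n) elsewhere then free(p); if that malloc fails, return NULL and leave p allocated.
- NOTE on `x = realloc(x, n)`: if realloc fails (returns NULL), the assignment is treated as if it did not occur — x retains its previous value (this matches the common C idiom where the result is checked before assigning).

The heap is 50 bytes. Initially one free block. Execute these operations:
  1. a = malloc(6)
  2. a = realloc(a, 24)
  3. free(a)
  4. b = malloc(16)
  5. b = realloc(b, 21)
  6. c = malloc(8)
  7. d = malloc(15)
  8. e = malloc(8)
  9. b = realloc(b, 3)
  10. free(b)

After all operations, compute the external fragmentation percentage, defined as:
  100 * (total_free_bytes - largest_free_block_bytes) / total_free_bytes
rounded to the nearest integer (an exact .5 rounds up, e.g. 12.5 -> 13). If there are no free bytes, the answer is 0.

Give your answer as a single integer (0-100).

Op 1: a = malloc(6) -> a = 0; heap: [0-5 ALLOC][6-49 FREE]
Op 2: a = realloc(a, 24) -> a = 0; heap: [0-23 ALLOC][24-49 FREE]
Op 3: free(a) -> (freed a); heap: [0-49 FREE]
Op 4: b = malloc(16) -> b = 0; heap: [0-15 ALLOC][16-49 FREE]
Op 5: b = realloc(b, 21) -> b = 0; heap: [0-20 ALLOC][21-49 FREE]
Op 6: c = malloc(8) -> c = 21; heap: [0-20 ALLOC][21-28 ALLOC][29-49 FREE]
Op 7: d = malloc(15) -> d = 29; heap: [0-20 ALLOC][21-28 ALLOC][29-43 ALLOC][44-49 FREE]
Op 8: e = malloc(8) -> e = NULL; heap: [0-20 ALLOC][21-28 ALLOC][29-43 ALLOC][44-49 FREE]
Op 9: b = realloc(b, 3) -> b = 0; heap: [0-2 ALLOC][3-20 FREE][21-28 ALLOC][29-43 ALLOC][44-49 FREE]
Op 10: free(b) -> (freed b); heap: [0-20 FREE][21-28 ALLOC][29-43 ALLOC][44-49 FREE]
Free blocks: [21 6] total_free=27 largest=21 -> 100*(27-21)/27 = 600/27 ≈ 22.222 -> rounds to 22

Answer: 22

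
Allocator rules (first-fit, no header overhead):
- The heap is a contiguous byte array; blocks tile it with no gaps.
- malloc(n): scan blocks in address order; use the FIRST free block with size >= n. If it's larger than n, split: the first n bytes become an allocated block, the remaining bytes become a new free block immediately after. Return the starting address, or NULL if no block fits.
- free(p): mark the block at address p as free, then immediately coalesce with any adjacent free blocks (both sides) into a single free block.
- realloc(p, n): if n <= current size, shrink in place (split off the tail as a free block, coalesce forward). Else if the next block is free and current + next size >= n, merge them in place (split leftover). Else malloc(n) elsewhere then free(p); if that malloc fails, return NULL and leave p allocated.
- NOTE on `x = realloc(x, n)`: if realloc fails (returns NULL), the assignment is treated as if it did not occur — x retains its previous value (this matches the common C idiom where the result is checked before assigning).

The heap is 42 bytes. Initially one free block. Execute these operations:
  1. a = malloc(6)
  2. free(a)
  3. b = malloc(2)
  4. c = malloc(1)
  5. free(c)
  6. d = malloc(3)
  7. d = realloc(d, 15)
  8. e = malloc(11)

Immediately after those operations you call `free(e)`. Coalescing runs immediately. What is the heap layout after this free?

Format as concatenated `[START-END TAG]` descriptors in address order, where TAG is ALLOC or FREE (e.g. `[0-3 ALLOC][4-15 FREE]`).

Answer: [0-1 ALLOC][2-16 ALLOC][17-41 FREE]

Derivation:
Op 1: a = malloc(6) -> a = 0; heap: [0-5 ALLOC][6-41 FREE]
Op 2: free(a) -> (freed a); heap: [0-41 FREE]
Op 3: b = malloc(2) -> b = 0; heap: [0-1 ALLOC][2-41 FREE]
Op 4: c = malloc(1) -> c = 2; heap: [0-1 ALLOC][2-2 ALLOC][3-41 FREE]
Op 5: free(c) -> (freed c); heap: [0-1 ALLOC][2-41 FREE]
Op 6: d = malloc(3) -> d = 2; heap: [0-1 ALLOC][2-4 ALLOC][5-41 FREE]
Op 7: d = realloc(d, 15) -> d = 2; heap: [0-1 ALLOC][2-16 ALLOC][17-41 FREE]
Op 8: e = malloc(11) -> e = 17; heap: [0-1 ALLOC][2-16 ALLOC][17-27 ALLOC][28-41 FREE]
free(e): e = 17 -> block [17-27 ALLOC]; mark free, coalesce with adjacent free neighbors -> [0-1 ALLOC][2-16 ALLOC][17-41 FREE]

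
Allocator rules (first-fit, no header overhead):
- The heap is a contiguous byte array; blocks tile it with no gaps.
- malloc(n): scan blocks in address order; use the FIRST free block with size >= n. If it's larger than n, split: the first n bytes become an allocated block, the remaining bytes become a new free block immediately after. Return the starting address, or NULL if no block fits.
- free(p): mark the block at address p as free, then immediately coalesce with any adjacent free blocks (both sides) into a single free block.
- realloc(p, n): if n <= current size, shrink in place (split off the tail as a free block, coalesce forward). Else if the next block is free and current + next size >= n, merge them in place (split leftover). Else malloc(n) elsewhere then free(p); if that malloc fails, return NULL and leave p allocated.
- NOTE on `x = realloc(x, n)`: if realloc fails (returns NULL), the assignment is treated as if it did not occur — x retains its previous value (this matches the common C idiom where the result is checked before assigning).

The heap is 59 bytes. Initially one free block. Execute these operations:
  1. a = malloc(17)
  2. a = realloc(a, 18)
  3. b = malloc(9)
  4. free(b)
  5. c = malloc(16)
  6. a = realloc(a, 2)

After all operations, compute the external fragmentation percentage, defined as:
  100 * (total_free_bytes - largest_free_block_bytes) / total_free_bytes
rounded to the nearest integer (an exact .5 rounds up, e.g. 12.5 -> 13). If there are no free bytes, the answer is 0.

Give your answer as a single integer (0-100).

Answer: 39

Derivation:
Op 1: a = malloc(17) -> a = 0; heap: [0-16 ALLOC][17-58 FREE]
Op 2: a = realloc(a, 18) -> a = 0; heap: [0-17 ALLOC][18-58 FREE]
Op 3: b = malloc(9) -> b = 18; heap: [0-17 ALLOC][18-26 ALLOC][27-58 FREE]
Op 4: free(b) -> (freed b); heap: [0-17 ALLOC][18-58 FREE]
Op 5: c = malloc(16) -> c = 18; heap: [0-17 ALLOC][18-33 ALLOC][34-58 FREE]
Op 6: a = realloc(a, 2) -> a = 0; heap: [0-1 ALLOC][2-17 FREE][18-33 ALLOC][34-58 FREE]
Free blocks: [16 25] total_free=41 largest=25 -> 100*(41-25)/41 = 1600/41 ≈ 39.024 -> rounds to 39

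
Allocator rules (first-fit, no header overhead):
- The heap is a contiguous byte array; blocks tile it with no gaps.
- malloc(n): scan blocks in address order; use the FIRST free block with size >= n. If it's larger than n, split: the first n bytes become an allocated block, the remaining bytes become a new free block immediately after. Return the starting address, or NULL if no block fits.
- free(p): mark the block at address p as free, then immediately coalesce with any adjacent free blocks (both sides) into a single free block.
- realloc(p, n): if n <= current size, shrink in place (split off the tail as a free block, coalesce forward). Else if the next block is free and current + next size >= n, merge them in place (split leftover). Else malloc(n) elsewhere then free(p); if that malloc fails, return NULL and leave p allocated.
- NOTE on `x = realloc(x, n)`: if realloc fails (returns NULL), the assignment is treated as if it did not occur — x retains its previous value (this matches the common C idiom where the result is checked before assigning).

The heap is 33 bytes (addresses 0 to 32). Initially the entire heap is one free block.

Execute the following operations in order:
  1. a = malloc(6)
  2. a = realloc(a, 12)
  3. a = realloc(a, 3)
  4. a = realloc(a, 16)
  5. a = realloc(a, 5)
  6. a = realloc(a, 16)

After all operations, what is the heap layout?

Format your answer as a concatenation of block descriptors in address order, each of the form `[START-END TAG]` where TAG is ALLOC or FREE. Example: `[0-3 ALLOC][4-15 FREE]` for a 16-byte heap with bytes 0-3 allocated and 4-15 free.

Op 1: a = malloc(6) -> a = 0; heap: [0-5 ALLOC][6-32 FREE]
Op 2: a = realloc(a, 12) -> a = 0; heap: [0-11 ALLOC][12-32 FREE]
Op 3: a = realloc(a, 3) -> a = 0; heap: [0-2 ALLOC][3-32 FREE]
Op 4: a = realloc(a, 16) -> a = 0; heap: [0-15 ALLOC][16-32 FREE]
Op 5: a = realloc(a, 5) -> a = 0; heap: [0-4 ALLOC][5-32 FREE]
Op 6: a = realloc(a, 16) -> a = 0; heap: [0-15 ALLOC][16-32 FREE]

Answer: [0-15 ALLOC][16-32 FREE]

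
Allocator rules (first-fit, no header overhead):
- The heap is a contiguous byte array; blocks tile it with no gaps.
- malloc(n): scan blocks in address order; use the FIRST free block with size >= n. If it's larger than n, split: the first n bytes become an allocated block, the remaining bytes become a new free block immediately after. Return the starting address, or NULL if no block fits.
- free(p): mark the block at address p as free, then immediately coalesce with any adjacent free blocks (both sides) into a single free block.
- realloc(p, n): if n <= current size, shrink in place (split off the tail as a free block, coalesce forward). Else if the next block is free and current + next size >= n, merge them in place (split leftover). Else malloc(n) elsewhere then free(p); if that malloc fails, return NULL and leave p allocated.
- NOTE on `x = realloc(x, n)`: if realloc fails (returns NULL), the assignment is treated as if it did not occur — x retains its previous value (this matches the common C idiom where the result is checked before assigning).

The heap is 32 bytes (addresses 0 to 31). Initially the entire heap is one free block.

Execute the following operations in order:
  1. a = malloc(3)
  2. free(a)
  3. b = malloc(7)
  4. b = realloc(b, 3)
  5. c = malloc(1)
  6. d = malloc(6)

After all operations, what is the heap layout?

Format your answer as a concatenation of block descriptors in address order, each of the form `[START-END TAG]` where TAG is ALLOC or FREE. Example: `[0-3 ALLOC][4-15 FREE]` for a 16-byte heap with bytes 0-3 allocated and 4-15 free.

Op 1: a = malloc(3) -> a = 0; heap: [0-2 ALLOC][3-31 FREE]
Op 2: free(a) -> (freed a); heap: [0-31 FREE]
Op 3: b = malloc(7) -> b = 0; heap: [0-6 ALLOC][7-31 FREE]
Op 4: b = realloc(b, 3) -> b = 0; heap: [0-2 ALLOC][3-31 FREE]
Op 5: c = malloc(1) -> c = 3; heap: [0-2 ALLOC][3-3 ALLOC][4-31 FREE]
Op 6: d = malloc(6) -> d = 4; heap: [0-2 ALLOC][3-3 ALLOC][4-9 ALLOC][10-31 FREE]

Answer: [0-2 ALLOC][3-3 ALLOC][4-9 ALLOC][10-31 FREE]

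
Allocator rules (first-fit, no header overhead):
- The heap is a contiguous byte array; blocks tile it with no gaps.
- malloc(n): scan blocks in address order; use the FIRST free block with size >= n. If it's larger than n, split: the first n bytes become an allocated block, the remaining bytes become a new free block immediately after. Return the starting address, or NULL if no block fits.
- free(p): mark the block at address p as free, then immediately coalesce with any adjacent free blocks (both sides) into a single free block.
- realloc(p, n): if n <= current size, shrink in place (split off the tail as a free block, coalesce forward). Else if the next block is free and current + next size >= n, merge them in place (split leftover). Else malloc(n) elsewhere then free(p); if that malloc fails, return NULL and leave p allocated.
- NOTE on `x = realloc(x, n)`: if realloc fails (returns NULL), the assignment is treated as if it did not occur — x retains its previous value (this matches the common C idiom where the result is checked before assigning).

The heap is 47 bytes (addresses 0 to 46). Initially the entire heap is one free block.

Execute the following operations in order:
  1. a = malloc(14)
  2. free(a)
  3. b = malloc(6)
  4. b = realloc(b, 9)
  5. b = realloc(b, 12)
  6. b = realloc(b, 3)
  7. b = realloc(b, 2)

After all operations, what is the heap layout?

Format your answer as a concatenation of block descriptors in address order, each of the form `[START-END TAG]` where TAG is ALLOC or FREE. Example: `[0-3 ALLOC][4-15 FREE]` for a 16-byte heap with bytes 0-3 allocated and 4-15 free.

Answer: [0-1 ALLOC][2-46 FREE]

Derivation:
Op 1: a = malloc(14) -> a = 0; heap: [0-13 ALLOC][14-46 FREE]
Op 2: free(a) -> (freed a); heap: [0-46 FREE]
Op 3: b = malloc(6) -> b = 0; heap: [0-5 ALLOC][6-46 FREE]
Op 4: b = realloc(b, 9) -> b = 0; heap: [0-8 ALLOC][9-46 FREE]
Op 5: b = realloc(b, 12) -> b = 0; heap: [0-11 ALLOC][12-46 FREE]
Op 6: b = realloc(b, 3) -> b = 0; heap: [0-2 ALLOC][3-46 FREE]
Op 7: b = realloc(b, 2) -> b = 0; heap: [0-1 ALLOC][2-46 FREE]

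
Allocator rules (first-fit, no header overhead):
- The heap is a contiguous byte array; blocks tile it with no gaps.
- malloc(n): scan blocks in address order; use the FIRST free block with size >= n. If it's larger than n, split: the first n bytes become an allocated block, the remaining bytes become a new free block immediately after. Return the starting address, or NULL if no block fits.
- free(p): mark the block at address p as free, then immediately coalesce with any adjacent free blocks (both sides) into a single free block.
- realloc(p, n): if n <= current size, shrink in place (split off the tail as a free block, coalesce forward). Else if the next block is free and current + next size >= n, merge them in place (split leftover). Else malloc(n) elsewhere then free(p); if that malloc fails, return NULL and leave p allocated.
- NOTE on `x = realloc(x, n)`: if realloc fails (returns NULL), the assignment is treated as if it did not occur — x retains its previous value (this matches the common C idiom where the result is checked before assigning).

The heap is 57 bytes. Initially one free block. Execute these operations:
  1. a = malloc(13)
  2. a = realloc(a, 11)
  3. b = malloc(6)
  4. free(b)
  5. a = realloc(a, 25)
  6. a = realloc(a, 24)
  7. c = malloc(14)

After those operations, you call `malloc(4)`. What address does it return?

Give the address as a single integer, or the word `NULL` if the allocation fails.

Op 1: a = malloc(13) -> a = 0; heap: [0-12 ALLOC][13-56 FREE]
Op 2: a = realloc(a, 11) -> a = 0; heap: [0-10 ALLOC][11-56 FREE]
Op 3: b = malloc(6) -> b = 11; heap: [0-10 ALLOC][11-16 ALLOC][17-56 FREE]
Op 4: free(b) -> (freed b); heap: [0-10 ALLOC][11-56 FREE]
Op 5: a = realloc(a, 25) -> a = 0; heap: [0-24 ALLOC][25-56 FREE]
Op 6: a = realloc(a, 24) -> a = 0; heap: [0-23 ALLOC][24-56 FREE]
Op 7: c = malloc(14) -> c = 24; heap: [0-23 ALLOC][24-37 ALLOC][38-56 FREE]
malloc(4): first-fit scan over [0-23 ALLOC][24-37 ALLOC][38-56 FREE] -> 38

Answer: 38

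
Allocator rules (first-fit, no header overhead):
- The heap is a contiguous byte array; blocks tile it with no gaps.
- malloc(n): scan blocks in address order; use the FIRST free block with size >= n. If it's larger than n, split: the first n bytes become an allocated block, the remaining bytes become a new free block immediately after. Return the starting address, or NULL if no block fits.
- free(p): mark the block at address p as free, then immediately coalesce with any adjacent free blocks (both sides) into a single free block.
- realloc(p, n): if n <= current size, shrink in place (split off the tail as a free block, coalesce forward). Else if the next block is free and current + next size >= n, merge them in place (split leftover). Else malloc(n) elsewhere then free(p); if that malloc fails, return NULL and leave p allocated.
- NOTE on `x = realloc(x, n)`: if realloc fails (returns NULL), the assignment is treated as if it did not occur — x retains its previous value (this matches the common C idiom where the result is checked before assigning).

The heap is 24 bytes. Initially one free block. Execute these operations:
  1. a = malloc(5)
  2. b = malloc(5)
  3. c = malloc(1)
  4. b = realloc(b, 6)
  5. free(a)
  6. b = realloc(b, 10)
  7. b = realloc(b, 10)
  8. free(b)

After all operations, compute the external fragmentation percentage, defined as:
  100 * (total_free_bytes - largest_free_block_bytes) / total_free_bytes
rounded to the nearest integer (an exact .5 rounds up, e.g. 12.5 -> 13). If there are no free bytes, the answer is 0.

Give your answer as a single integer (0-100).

Op 1: a = malloc(5) -> a = 0; heap: [0-4 ALLOC][5-23 FREE]
Op 2: b = malloc(5) -> b = 5; heap: [0-4 ALLOC][5-9 ALLOC][10-23 FREE]
Op 3: c = malloc(1) -> c = 10; heap: [0-4 ALLOC][5-9 ALLOC][10-10 ALLOC][11-23 FREE]
Op 4: b = realloc(b, 6) -> b = 11; heap: [0-4 ALLOC][5-9 FREE][10-10 ALLOC][11-16 ALLOC][17-23 FREE]
Op 5: free(a) -> (freed a); heap: [0-9 FREE][10-10 ALLOC][11-16 ALLOC][17-23 FREE]
Op 6: b = realloc(b, 10) -> b = 11; heap: [0-9 FREE][10-10 ALLOC][11-20 ALLOC][21-23 FREE]
Op 7: b = realloc(b, 10) -> b = 11; heap: [0-9 FREE][10-10 ALLOC][11-20 ALLOC][21-23 FREE]
Op 8: free(b) -> (freed b); heap: [0-9 FREE][10-10 ALLOC][11-23 FREE]
Free blocks: [10 13] total_free=23 largest=13 -> 100*(23-13)/23 = 1000/23 ≈ 43.478 -> rounds to 43

Answer: 43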